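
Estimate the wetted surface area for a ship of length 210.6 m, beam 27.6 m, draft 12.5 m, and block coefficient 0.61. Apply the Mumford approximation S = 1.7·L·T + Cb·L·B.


Formula: S = 1.7*L*T + V/T with V = Cb*L*B*T, i.e. S = L * (1.7*T + Cb*B)
Step 1 — 1.7*T = 1.7 * 12.5 = 21.25 m
Step 2 — Cb*B = 0.61 * 27.6 = 16.836 m
Step 3 — 1.7*T + Cb*B = 21.25 + 16.836 = 38.086 m
Step 4 — S = 210.6 * 38.086 ≈ 8020.9 m^2 (5 s.f.)

8020.9 m^2


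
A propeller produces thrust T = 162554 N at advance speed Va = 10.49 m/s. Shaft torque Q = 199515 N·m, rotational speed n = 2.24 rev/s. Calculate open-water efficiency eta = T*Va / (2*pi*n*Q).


Formula: eta = T * Va / (2 * pi * n * Q)
Step 1 — numerator = T * Va = 162554 * 10.49 = 1705191.46
Step 2 — 2 * pi * n = 2 * pi * 2.24 = 14.074335
Step 3 — denominator = 14.074335 * 199515 = 2808040.95
Step 4 — eta = 1705191.46 / 2808040.95 ≈ 0.60725 (5 s.f.)

0.60725


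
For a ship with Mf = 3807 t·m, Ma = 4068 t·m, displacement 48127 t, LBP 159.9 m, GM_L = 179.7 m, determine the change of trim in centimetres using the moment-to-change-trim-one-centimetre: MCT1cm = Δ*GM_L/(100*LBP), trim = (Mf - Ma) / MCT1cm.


Formula: net trimming moment = Mf - Ma; MCT1cm = Δ*GM_L/(100*LBP); trim = net moment / MCT1cm
Step 1 — net trimming moment = 3807 - 4068 = -261 t·m
Step 2 — MCT1cm = 48127 * 179.7 / (100 * 159.9) = 540.8644 t·m/cm
Step 3 — trim = -261 / 540.8644 ≈ -0.48256 cm (5 s.f.)

-0.48256 cm


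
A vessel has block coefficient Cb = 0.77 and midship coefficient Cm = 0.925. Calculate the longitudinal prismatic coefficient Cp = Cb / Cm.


Formula: Cp = Cb / Cm
Substituting: Cp = 0.77 / 0.925
Result: Cp ≈ 0.83243 (5 s.f.)

0.83243


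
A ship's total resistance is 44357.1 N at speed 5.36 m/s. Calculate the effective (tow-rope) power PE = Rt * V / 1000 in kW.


Formula: PE = Rt * V / 1000 (kW)
Step 1 — PE (W) = 44357.1 * 5.36 = 237754.056 W
Step 2 — PE (kW) = 237754.056 / 1000 ≈ 237.75 kW (5 s.f.)

237.75 kW


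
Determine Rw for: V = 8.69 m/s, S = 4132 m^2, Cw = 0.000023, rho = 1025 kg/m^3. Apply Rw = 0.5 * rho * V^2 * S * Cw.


Formula: Rw = 0.5 * rho * V^2 * S * Cw
Step 1 — V^2 = 8.69^2 = 75.5161
Step 2 — 0.5 * rho * V^2 = 0.5 * 1025 * 75.5161 = 38702.00125
Step 3 — Rw = 38702.00125 * 4132 * 0.000023 ≈ 3678.1 N (5 s.f.)

3678.1 N


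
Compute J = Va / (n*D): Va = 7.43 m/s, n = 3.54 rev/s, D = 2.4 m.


Formula: J = Va / (n * D)
Step 1 — n * D = 3.54 * 2.4 = 8.496
Step 2 — J = 7.43 / 8.496 ≈ 0.87453 (5 s.f.)

0.87453


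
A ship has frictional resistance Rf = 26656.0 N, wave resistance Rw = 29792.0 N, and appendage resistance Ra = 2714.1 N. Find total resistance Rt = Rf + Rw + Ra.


Formula: Rt = Rf + Rw + Ra
Substituting: Rt = 26656.0 + 29792.0 + 2714.1
Result: Rt = 59162.1 N

59162.1 N


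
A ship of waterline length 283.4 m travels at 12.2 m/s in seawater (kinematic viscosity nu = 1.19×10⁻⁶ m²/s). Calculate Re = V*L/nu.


Formula: Re = V * L / nu
Step 1 — V * L = 12.2 * 283.4 = 3457.48 m^2/s
Step 2 — Re = 3457.48 / 1.19e-6 = 2.91e+09

2.91e+09


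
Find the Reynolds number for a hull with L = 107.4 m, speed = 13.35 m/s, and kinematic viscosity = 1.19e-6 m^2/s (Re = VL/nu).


Formula: Re = V * L / nu
Step 1 — V * L = 13.35 * 107.4 = 1433.79 m^2/s
Step 2 — Re = 1433.79 / 1.19e-6 = 1.20e+09

1.20e+09


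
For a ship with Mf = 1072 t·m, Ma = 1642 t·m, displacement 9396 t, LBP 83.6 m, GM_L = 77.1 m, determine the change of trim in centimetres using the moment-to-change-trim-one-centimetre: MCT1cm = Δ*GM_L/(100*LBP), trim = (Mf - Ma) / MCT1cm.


Formula: net trimming moment = Mf - Ma; MCT1cm = Δ*GM_L/(100*LBP); trim = net moment / MCT1cm
Step 1 — net trimming moment = 1072 - 1642 = -570 t·m
Step 2 — MCT1cm = 9396 * 77.1 / (100 * 83.6) = 86.6545 t·m/cm
Step 3 — trim = -570 / 86.6545 ≈ -6.5778 cm (5 s.f.)

-6.5778 cm


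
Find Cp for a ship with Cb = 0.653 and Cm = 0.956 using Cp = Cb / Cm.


Formula: Cp = Cb / Cm
Substituting: Cp = 0.653 / 0.956
Result: Cp ≈ 0.68305 (5 s.f.)

0.68305


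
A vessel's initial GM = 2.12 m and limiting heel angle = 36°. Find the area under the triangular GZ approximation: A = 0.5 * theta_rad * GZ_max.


Formula: GZ_max = GM * sin(theta); Area = 0.5 * theta_rad * GZ_max
Step 1 — GZ_max = 2.12 * sin(36°) = 2.12 * 0.587785 = 1.246104 m
Step 2 — theta_rad = 36 * pi/180 = 0.628319 rad
Step 3 — Area = 0.5 * 0.628319 * 1.246104 ≈ 0.39148 m·rad (5 s.f.)

0.39148 m·rad


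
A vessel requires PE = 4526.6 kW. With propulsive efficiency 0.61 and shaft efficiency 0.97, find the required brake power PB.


Formula: PB = PE / (eta_D * eta_S)
Step 1 — combined efficiency = eta_D * eta_S = 0.61 * 0.97 = 0.5917
Step 2 — PB = 4526.6 / 0.5917 ≈ 7650.2 kW (5 s.f.)

7650.2 kW


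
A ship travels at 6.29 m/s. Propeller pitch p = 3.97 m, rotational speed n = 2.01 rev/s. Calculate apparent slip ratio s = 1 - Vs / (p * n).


Formula: s = 1 - Vs / (p * n)
Step 1 — p * n = 3.97 * 2.01 = 7.9797
Step 2 — Vs / (p*n) = 6.29 / 7.9797 = 0.78825 (6 d.p.)
Step 3 — s = 1 - 0.78825 = 0.21175

0.21175


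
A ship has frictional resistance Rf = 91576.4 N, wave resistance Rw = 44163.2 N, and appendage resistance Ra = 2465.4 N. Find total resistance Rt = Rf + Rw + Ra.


Formula: Rt = Rf + Rw + Ra
Substituting: Rt = 91576.4 + 44163.2 + 2465.4
Result: Rt = 138205.0 N

138205.0 N


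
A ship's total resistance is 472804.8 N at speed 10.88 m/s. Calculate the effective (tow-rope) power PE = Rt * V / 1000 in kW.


Formula: PE = Rt * V / 1000 (kW)
Step 1 — PE (W) = 472804.8 * 10.88 = 5144116.224 W
Step 2 — PE (kW) = 5144116.224 / 1000 ≈ 5144.1 kW (5 s.f.)

5144.1 kW


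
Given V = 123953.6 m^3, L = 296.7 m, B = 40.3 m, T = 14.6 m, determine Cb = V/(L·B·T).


Formula: Cb = V / (L * B * T)
Step 1 — L * B * T = 296.7 * 40.3 * 14.6 = 174572.346 m^3
Step 2 — Cb = 123953.6 / 174572.346 ≈ 0.71004 (5 s.f.)

0.71004


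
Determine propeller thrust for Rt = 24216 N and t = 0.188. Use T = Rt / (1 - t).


Formula: T = Rt / (1 - t)
Step 1 — (1 - t) = 1 - 0.188 = 0.812
Step 2 — T = 24216 / 0.812 ≈ 29823 N (5 s.f.)

29823 N


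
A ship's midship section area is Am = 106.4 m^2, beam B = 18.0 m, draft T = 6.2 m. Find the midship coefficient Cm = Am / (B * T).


Formula: Cm = Am / (B * T)
Step 1 — B * T = 18.0 * 6.2 = 111.6 m^2
Step 2 — Cm = 106.4 / 111.6 ≈ 0.95341 (5 s.f.)

0.95341


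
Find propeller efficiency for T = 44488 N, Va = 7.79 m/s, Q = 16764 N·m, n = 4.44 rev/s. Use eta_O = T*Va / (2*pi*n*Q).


Formula: eta = T * Va / (2 * pi * n * Q)
Step 1 — numerator = T * Va = 44488 * 7.79 = 346561.52
Step 2 — 2 * pi * n = 2 * pi * 4.44 = 27.897343
Step 3 — denominator = 27.897343 * 16764 = 467671.06
Step 4 — eta = 346561.52 / 467671.06 ≈ 0.74104 (5 s.f.)

0.74104


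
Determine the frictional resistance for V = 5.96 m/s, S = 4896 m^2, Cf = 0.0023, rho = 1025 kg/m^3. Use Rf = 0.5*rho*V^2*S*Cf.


Formula: Rf = 0.5 * rho * V^2 * S * Cf
Step 1 — V^2 = 5.96^2 = 35.5216
Step 2 — 0.5 * rho * V^2 = 0.5 * 1025 * 35.5216 = 18204.82
Step 3 — Rf = 18204.82 * 4896 * 0.0023 ≈ 205000 N (5 s.f.)

205000 N


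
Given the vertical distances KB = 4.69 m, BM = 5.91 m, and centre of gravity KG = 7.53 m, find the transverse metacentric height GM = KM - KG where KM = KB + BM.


Formula: GM = KB + BM - KG
Step 1 — KM = KB + BM = 4.69 + 5.91 = 10.6 m
Step 2 — GM = KM - KG = 10.6 - 7.53 = 3.07 m

3.07 m


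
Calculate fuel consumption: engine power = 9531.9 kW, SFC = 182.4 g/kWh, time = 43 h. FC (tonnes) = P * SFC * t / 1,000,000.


Formula: FC (tonnes) = P * SFC * t / 1,000,000
Step 1 — P * SFC * t = 9531.9 * 182.4 * 43 = 74760598.08 g
Step 2 — FC (tonnes) = 74760598.08 / 1,000,000 ≈ 74.761 tonnes (5 s.f.)

74.761 tonnes


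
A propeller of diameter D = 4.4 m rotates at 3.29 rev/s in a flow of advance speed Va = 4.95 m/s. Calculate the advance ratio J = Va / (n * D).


Formula: J = Va / (n * D)
Step 1 — n * D = 3.29 * 4.4 = 14.476
Step 2 — J = 4.95 / 14.476 ≈ 0.34195 (5 s.f.)

0.34195


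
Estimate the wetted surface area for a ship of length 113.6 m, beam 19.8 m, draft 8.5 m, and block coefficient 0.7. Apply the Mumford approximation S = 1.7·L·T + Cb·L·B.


Formula: S = 1.7*L*T + V/T with V = Cb*L*B*T, i.e. S = L * (1.7*T + Cb*B)
Step 1 — 1.7*T = 1.7 * 8.5 = 14.45 m
Step 2 — Cb*B = 0.7 * 19.8 = 13.86 m
Step 3 — 1.7*T + Cb*B = 14.45 + 13.86 = 28.31 m
Step 4 — S = 113.6 * 28.31 ≈ 3216.0 m^2 (5 s.f.)

3216.0 m^2


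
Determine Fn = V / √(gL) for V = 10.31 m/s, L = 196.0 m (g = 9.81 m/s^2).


Formula: Fn = V / sqrt(g * L)
Step 1 — g * L = 9.81 * 196.0 = 1922.76
Step 2 — sqrt(g * L) = sqrt(1922.76) = 43.849287
Step 3 — Fn = 10.31 / 43.849287 ≈ 0.23512 (5 s.f.)

0.23512


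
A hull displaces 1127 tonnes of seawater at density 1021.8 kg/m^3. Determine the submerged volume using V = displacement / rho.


Formula: V = mass / rho
Step 1 — convert tonnes to kg: 1127 t * 1000 = 1127000 kg
Step 2 — V = 1127000 / 1021.8 ≈ 1103.0 m^3 (5 s.f.)

1103.0 m^3


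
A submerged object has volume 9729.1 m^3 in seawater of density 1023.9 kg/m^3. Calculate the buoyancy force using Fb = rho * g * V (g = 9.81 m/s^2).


Formula: Fb = rho * g * V
Substituting: Fb = 1023.9 * 9.81 * 9729.1
Intermediate: 1023.9 * 9.81 = 10044.459
Result: Fb = 10044.459 * 9729.1 ≈ 97724000 N (5 s.f.)

97724000 N


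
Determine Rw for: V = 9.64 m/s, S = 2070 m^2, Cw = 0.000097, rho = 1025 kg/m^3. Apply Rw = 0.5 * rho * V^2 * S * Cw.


Formula: Rw = 0.5 * rho * V^2 * S * Cw
Step 1 — V^2 = 9.64^2 = 92.9296
Step 2 — 0.5 * rho * V^2 = 0.5 * 1025 * 92.9296 = 47626.42
Step 3 — Rw = 47626.42 * 2070 * 0.000097 ≈ 9562.9 N (5 s.f.)

9562.9 N


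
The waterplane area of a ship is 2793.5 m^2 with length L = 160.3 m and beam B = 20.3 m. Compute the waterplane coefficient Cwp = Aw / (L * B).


Formula: Cwp = Aw / (L * B)
Step 1 — L * B = 160.3 * 20.3 = 3254.09 m^2
Step 2 — Cwp = 2793.5 / 3254.09 ≈ 0.85846 (5 s.f.)

0.85846


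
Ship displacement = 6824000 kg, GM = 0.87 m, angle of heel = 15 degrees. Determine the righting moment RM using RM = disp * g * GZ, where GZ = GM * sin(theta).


Formula: GZ = GM * sin(theta); RM = disp * g * GZ
Step 1 — GZ = 0.87 * sin(15°) = 0.87 * 0.258819 = 0.225173 m
Step 2 — RM = 6824000 * 9.81 * 0.225173 ≈ 15074000 N·m (5 s.f.)

15074000 N·m


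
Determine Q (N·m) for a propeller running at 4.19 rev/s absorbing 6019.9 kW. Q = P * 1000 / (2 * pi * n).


Formula: Q = P_W / (2 * pi * n)
Step 1 — P_W = 6019.9 kW * 1000 = 6019900.0 W
Step 2 — 2 * pi * n = 2 * pi * 4.19 = 26.326546
Step 3 — Q = 6019900.0 / 26.326546 ≈ 228660 N·m (5 s.f.)

228660 N·m


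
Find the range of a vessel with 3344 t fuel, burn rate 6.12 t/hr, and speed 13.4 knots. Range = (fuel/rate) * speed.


Formula: endurance = fuel / rate; range = endurance * speed
Step 1 — endurance = 3344 / 6.12 = 546.4052 hours
Step 2 — range = 546.4052 * 13.4 ≈ 7321.8 nautical miles (5 s.f.)

7321.8 NM


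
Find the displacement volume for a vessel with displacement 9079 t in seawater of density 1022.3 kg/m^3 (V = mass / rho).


Formula: V = mass / rho
Step 1 — convert tonnes to kg: 9079 t * 1000 = 9079000 kg
Step 2 — V = 9079000 / 1022.3 ≈ 8881.0 m^3 (5 s.f.)

8881.0 m^3


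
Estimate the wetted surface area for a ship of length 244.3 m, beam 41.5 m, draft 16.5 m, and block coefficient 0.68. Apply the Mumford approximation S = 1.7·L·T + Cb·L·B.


Formula: S = 1.7*L*T + V/T with V = Cb*L*B*T, i.e. S = L * (1.7*T + Cb*B)
Step 1 — 1.7*T = 1.7 * 16.5 = 28.05 m
Step 2 — Cb*B = 0.68 * 41.5 = 28.22 m
Step 3 — 1.7*T + Cb*B = 28.05 + 28.22 = 56.27 m
Step 4 — S = 244.3 * 56.27 ≈ 13747 m^2 (5 s.f.)

13747 m^2


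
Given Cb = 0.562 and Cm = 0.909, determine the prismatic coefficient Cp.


Formula: Cp = Cb / Cm
Substituting: Cp = 0.562 / 0.909
Result: Cp ≈ 0.61826 (5 s.f.)

0.61826


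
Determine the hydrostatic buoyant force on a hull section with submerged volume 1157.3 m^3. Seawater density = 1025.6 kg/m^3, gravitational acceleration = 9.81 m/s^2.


Formula: Fb = rho * g * V
Substituting: Fb = 1025.6 * 9.81 * 1157.3
Intermediate: 1025.6 * 9.81 = 10061.136
Result: Fb = 10061.136 * 1157.3 ≈ 11644000 N (5 s.f.)

11644000 N


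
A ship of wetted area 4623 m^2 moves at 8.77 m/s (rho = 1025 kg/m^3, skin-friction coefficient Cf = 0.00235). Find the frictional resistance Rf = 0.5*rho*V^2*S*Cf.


Formula: Rf = 0.5 * rho * V^2 * S * Cf
Step 1 — V^2 = 8.77^2 = 76.9129
Step 2 — 0.5 * rho * V^2 = 0.5 * 1025 * 76.9129 = 39417.86125
Step 3 — Rf = 39417.86125 * 4623 * 0.00235 ≈ 428240 N (5 s.f.)

428240 N


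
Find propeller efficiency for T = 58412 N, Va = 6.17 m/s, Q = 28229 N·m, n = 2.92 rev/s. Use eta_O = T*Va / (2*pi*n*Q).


Formula: eta = T * Va / (2 * pi * n * Q)
Step 1 — numerator = T * Va = 58412 * 6.17 = 360402.04
Step 2 — 2 * pi * n = 2 * pi * 2.92 = 18.346901
Step 3 — denominator = 18.346901 * 28229 = 517914.67
Step 4 — eta = 360402.04 / 517914.67 ≈ 0.69587 (5 s.f.)

0.69587


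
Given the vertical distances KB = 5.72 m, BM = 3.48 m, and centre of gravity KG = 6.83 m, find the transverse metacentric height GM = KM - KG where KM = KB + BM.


Formula: GM = KB + BM - KG
Step 1 — KM = KB + BM = 5.72 + 3.48 = 9.2 m
Step 2 — GM = KM - KG = 9.2 - 6.83 = 2.37 m

2.37 m


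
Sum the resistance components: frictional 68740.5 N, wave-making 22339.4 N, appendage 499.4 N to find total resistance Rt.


Formula: Rt = Rf + Rw + Ra
Substituting: Rt = 68740.5 + 22339.4 + 499.4
Result: Rt = 91579.3 N

91579.3 N


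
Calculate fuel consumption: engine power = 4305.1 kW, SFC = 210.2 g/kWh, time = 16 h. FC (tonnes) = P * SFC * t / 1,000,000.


Formula: FC (tonnes) = P * SFC * t / 1,000,000
Step 1 — P * SFC * t = 4305.1 * 210.2 * 16 = 14478912.32 g
Step 2 — FC (tonnes) = 14478912.32 / 1,000,000 ≈ 14.479 tonnes (5 s.f.)

14.479 tonnes


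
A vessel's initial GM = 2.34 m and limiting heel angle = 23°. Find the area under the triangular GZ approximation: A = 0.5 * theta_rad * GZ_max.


Formula: GZ_max = GM * sin(theta); Area = 0.5 * theta_rad * GZ_max
Step 1 — GZ_max = 2.34 * sin(23°) = 2.34 * 0.390731 = 0.914311 m
Step 2 — theta_rad = 23 * pi/180 = 0.401426 rad
Step 3 — Area = 0.5 * 0.401426 * 0.914311 ≈ 0.18351 m·rad (5 s.f.)

0.18351 m·rad


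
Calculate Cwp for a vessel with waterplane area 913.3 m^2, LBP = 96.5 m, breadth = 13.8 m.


Formula: Cwp = Aw / (L * B)
Step 1 — L * B = 96.5 * 13.8 = 1331.7 m^2
Step 2 — Cwp = 913.3 / 1331.7 ≈ 0.68582 (5 s.f.)

0.68582


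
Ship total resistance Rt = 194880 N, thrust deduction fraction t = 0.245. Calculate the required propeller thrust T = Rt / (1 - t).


Formula: T = Rt / (1 - t)
Step 1 — (1 - t) = 1 - 0.245 = 0.755
Step 2 — T = 194880 / 0.755 ≈ 258120 N (5 s.f.)

258120 N


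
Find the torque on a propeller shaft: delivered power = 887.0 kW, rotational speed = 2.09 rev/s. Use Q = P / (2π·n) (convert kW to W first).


Formula: Q = P_W / (2 * pi * n)
Step 1 — P_W = 887.0 kW * 1000 = 887000.0 W
Step 2 — 2 * pi * n = 2 * pi * 2.09 = 13.131857
Step 3 — Q = 887000.0 / 13.131857 ≈ 67546 N·m (5 s.f.)

67546 N·m


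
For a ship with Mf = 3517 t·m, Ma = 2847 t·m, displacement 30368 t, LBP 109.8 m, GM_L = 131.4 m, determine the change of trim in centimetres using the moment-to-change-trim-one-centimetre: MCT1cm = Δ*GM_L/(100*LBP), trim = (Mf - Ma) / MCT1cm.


Formula: net trimming moment = Mf - Ma; MCT1cm = Δ*GM_L/(100*LBP); trim = net moment / MCT1cm
Step 1 — net trimming moment = 3517 - 2847 = 670 t·m
Step 2 — MCT1cm = 30368 * 131.4 / (100 * 109.8) = 363.4203 t·m/cm
Step 3 — trim = 670 / 363.4203 ≈ 1.8436 cm (5 s.f.)

1.8436 cm


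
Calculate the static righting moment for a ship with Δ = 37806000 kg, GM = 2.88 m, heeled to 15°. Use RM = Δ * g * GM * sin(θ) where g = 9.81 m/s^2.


Formula: GZ = GM * sin(theta); RM = disp * g * GZ
Step 1 — GZ = 2.88 * sin(15°) = 2.88 * 0.258819 = 0.745399 m
Step 2 — RM = 37806000 * 9.81 * 0.745399 ≈ 276450000 N·m (5 s.f.)

276450000 N·m


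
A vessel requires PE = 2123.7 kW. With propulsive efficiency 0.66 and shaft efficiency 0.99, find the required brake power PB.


Formula: PB = PE / (eta_D * eta_S)
Step 1 — combined efficiency = eta_D * eta_S = 0.66 * 0.99 = 0.6534
Step 2 — PB = 2123.7 / 0.6534 ≈ 3250.2 kW (5 s.f.)

3250.2 kW


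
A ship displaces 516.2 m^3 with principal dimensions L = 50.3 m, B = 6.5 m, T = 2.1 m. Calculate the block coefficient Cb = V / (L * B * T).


Formula: Cb = V / (L * B * T)
Step 1 — L * B * T = 50.3 * 6.5 * 2.1 = 686.595 m^3
Step 2 — Cb = 516.2 / 686.595 ≈ 0.75183 (5 s.f.)

0.75183


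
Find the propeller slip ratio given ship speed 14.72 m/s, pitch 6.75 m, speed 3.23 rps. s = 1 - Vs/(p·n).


Formula: s = 1 - Vs / (p * n)
Step 1 — p * n = 6.75 * 3.23 = 21.8025
Step 2 — Vs / (p*n) = 14.72 / 21.8025 = 0.675152 (6 d.p.)
Step 3 — s = 1 - 0.675152 = 0.324848

0.324848


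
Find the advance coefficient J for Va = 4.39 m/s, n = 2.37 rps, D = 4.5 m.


Formula: J = Va / (n * D)
Step 1 — n * D = 2.37 * 4.5 = 10.665
Step 2 — J = 4.39 / 10.665 ≈ 0.41163 (5 s.f.)

0.41163


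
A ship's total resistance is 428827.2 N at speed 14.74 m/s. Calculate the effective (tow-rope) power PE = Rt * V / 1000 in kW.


Formula: PE = Rt * V / 1000 (kW)
Step 1 — PE (W) = 428827.2 * 14.74 = 6320912.928 W
Step 2 — PE (kW) = 6320912.928 / 1000 ≈ 6320.9 kW (5 s.f.)

6320.9 kW


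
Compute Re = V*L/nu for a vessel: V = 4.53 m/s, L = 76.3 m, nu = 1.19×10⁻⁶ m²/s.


Formula: Re = V * L / nu
Step 1 — V * L = 4.53 * 76.3 = 345.639 m^2/s
Step 2 — Re = 345.639 / 1.19e-6 = 2.90e+08

2.90e+08


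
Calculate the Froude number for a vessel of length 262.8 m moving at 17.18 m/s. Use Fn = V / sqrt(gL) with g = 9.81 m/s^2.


Formula: Fn = V / sqrt(g * L)
Step 1 — g * L = 9.81 * 262.8 = 2578.068
Step 2 — sqrt(g * L) = sqrt(2578.068) = 50.774679
Step 3 — Fn = 17.18 / 50.774679 ≈ 0.33836 (5 s.f.)

0.33836


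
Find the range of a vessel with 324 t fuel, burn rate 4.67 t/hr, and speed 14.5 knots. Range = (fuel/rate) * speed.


Formula: endurance = fuel / rate; range = endurance * speed
Step 1 — endurance = 324 / 4.67 = 69.379 hours
Step 2 — range = 69.379 * 14.5 ≈ 1006.0 nautical miles (5 s.f.)

1006.0 NM


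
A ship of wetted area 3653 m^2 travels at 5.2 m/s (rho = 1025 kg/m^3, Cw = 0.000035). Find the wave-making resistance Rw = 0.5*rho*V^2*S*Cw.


Formula: Rw = 0.5 * rho * V^2 * S * Cw
Step 1 — V^2 = 5.2^2 = 27.04
Step 2 — 0.5 * rho * V^2 = 0.5 * 1025 * 27.04 = 13858.0
Step 3 — Rw = 13858.0 * 3653 * 0.000035 ≈ 1771.8 N (5 s.f.)

1771.8 N


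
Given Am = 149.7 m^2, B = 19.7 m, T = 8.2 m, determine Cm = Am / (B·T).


Formula: Cm = Am / (B * T)
Step 1 — B * T = 19.7 * 8.2 = 161.54 m^2
Step 2 — Cm = 149.7 / 161.54 ≈ 0.92671 (5 s.f.)

0.92671


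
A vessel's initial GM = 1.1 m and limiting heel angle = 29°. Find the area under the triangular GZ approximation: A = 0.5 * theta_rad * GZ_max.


Formula: GZ_max = GM * sin(theta); Area = 0.5 * theta_rad * GZ_max
Step 1 — GZ_max = 1.1 * sin(29°) = 1.1 * 0.48481 = 0.533291 m
Step 2 — theta_rad = 29 * pi/180 = 0.506145 rad
Step 3 — Area = 0.5 * 0.506145 * 0.533291 ≈ 0.13496 m·rad (5 s.f.)

0.13496 m·rad


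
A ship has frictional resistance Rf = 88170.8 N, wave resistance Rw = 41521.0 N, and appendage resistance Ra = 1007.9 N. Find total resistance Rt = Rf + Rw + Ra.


Formula: Rt = Rf + Rw + Ra
Substituting: Rt = 88170.8 + 41521.0 + 1007.9
Result: Rt = 130699.7 N

130699.7 N


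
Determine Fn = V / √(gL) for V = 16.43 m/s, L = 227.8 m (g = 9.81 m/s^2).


Formula: Fn = V / sqrt(g * L)
Step 1 — g * L = 9.81 * 227.8 = 2234.718
Step 2 — sqrt(g * L) = sqrt(2234.718) = 47.272804
Step 3 — Fn = 16.43 / 47.272804 ≈ 0.34756 (5 s.f.)

0.34756


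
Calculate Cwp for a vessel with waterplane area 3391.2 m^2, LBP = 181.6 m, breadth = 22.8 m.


Formula: Cwp = Aw / (L * B)
Step 1 — L * B = 181.6 * 22.8 = 4140.48 m^2
Step 2 — Cwp = 3391.2 / 4140.48 ≈ 0.81904 (5 s.f.)

0.81904


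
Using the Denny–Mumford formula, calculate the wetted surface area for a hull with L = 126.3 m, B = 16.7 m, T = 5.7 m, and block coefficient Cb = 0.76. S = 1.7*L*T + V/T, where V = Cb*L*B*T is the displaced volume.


Formula: S = 1.7*L*T + V/T with V = Cb*L*B*T, i.e. S = L * (1.7*T + Cb*B)
Step 1 — 1.7*T = 1.7 * 5.7 = 9.69 m
Step 2 — Cb*B = 0.76 * 16.7 = 12.692 m
Step 3 — 1.7*T + Cb*B = 9.69 + 12.692 = 22.382 m
Step 4 — S = 126.3 * 22.382 ≈ 2826.8 m^2 (5 s.f.)

2826.8 m^2


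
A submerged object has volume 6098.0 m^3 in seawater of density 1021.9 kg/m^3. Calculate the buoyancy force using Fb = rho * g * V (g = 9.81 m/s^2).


Formula: Fb = rho * g * V
Substituting: Fb = 1021.9 * 9.81 * 6098.0
Intermediate: 1021.9 * 9.81 = 10024.839
Result: Fb = 10024.839 * 6098.0 ≈ 61131000 N (5 s.f.)

61131000 N


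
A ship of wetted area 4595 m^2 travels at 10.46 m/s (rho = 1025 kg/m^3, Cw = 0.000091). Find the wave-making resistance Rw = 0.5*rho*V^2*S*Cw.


Formula: Rw = 0.5 * rho * V^2 * S * Cw
Step 1 — V^2 = 10.46^2 = 109.4116
Step 2 — 0.5 * rho * V^2 = 0.5 * 1025 * 109.4116 = 56073.445
Step 3 — Rw = 56073.445 * 4595 * 0.000091 ≈ 23447 N (5 s.f.)

23447 N


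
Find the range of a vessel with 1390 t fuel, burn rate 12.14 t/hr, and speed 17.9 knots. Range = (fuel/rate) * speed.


Formula: endurance = fuel / rate; range = endurance * speed
Step 1 — endurance = 1390 / 12.14 = 114.4975 hours
Step 2 — range = 114.4975 * 17.9 ≈ 2049.5 nautical miles (5 s.f.)

2049.5 NM


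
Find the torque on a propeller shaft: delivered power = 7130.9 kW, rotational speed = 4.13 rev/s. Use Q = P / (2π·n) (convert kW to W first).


Formula: Q = P_W / (2 * pi * n)
Step 1 — P_W = 7130.9 kW * 1000 = 7130900.0 W
Step 2 — 2 * pi * n = 2 * pi * 4.13 = 25.949555
Step 3 — Q = 7130900.0 / 25.949555 ≈ 274800 N·m (5 s.f.)

274800 N·m


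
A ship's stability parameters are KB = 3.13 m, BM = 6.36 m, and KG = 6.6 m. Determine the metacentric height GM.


Formula: GM = KB + BM - KG
Step 1 — KM = KB + BM = 3.13 + 6.36 = 9.49 m
Step 2 — GM = KM - KG = 9.49 - 6.6 = 2.89 m

2.89 m


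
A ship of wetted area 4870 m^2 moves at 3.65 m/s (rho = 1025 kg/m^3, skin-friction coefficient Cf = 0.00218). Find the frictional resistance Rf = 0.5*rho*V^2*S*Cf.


Formula: Rf = 0.5 * rho * V^2 * S * Cf
Step 1 — V^2 = 3.65^2 = 13.3225
Step 2 — 0.5 * rho * V^2 = 0.5 * 1025 * 13.3225 = 6827.78125
Step 3 — Rf = 6827.78125 * 4870 * 0.00218 ≈ 72488 N (5 s.f.)

72488 N


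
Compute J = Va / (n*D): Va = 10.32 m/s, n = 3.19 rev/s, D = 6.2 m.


Formula: J = Va / (n * D)
Step 1 — n * D = 3.19 * 6.2 = 19.778
Step 2 — J = 10.32 / 19.778 ≈ 0.52179 (5 s.f.)

0.52179


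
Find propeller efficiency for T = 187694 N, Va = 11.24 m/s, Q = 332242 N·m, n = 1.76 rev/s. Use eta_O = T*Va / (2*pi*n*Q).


Formula: eta = T * Va / (2 * pi * n * Q)
Step 1 — numerator = T * Va = 187694 * 11.24 = 2109680.56
Step 2 — 2 * pi * n = 2 * pi * 1.76 = 11.058406
Step 3 — denominator = 11.058406 * 332242 = 3674066.93
Step 4 — eta = 2109680.56 / 3674066.93 ≈ 0.57421 (5 s.f.)

0.57421


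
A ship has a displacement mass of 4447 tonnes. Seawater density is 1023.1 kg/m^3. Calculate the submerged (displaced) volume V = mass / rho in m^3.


Formula: V = mass / rho
Step 1 — convert tonnes to kg: 4447 t * 1000 = 4447000 kg
Step 2 — V = 4447000 / 1023.1 ≈ 4346.6 m^3 (5 s.f.)

4346.6 m^3


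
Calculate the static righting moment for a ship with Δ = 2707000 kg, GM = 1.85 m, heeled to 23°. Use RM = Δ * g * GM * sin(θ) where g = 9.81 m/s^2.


Formula: GZ = GM * sin(theta); RM = disp * g * GZ
Step 1 — GZ = 1.85 * sin(23°) = 1.85 * 0.390731 = 0.722852 m
Step 2 — RM = 2707000 * 9.81 * 0.722852 ≈ 19196000 N·m (5 s.f.)

19196000 N·m


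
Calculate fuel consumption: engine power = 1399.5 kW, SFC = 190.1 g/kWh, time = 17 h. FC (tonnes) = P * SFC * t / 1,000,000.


Formula: FC (tonnes) = P * SFC * t / 1,000,000
Step 1 — P * SFC * t = 1399.5 * 190.1 * 17 = 4522764.15 g
Step 2 — FC (tonnes) = 4522764.15 / 1,000,000 ≈ 4.5228 tonnes (5 s.f.)

4.5228 tonnes


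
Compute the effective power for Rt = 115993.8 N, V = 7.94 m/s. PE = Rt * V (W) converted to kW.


Formula: PE = Rt * V / 1000 (kW)
Step 1 — PE (W) = 115993.8 * 7.94 = 920990.772 W
Step 2 — PE (kW) = 920990.772 / 1000 ≈ 920.99 kW (5 s.f.)

920.99 kW


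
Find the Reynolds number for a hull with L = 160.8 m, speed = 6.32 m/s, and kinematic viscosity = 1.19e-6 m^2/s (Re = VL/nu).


Formula: Re = V * L / nu
Step 1 — V * L = 6.32 * 160.8 = 1016.256 m^2/s
Step 2 — Re = 1016.256 / 1.19e-6 = 8.54e+08

8.54e+08


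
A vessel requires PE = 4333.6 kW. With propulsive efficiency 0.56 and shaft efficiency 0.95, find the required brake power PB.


Formula: PB = PE / (eta_D * eta_S)
Step 1 — combined efficiency = eta_D * eta_S = 0.56 * 0.95 = 0.532
Step 2 — PB = 4333.6 / 0.532 ≈ 8145.9 kW (5 s.f.)

8145.9 kW


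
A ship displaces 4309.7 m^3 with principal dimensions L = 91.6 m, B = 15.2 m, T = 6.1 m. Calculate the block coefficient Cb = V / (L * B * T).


Formula: Cb = V / (L * B * T)
Step 1 — L * B * T = 91.6 * 15.2 * 6.1 = 8493.152 m^3
Step 2 — Cb = 4309.7 / 8493.152 ≈ 0.50743 (5 s.f.)

0.50743


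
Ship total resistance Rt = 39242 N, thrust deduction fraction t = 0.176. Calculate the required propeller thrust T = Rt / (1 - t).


Formula: T = Rt / (1 - t)
Step 1 — (1 - t) = 1 - 0.176 = 0.824
Step 2 — T = 39242 / 0.824 ≈ 47624 N (5 s.f.)

47624 N


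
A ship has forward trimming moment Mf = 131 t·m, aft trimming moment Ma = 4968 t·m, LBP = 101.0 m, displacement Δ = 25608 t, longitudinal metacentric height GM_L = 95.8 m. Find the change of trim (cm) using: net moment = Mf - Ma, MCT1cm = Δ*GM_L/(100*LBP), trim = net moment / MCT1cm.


Formula: net trimming moment = Mf - Ma; MCT1cm = Δ*GM_L/(100*LBP); trim = net moment / MCT1cm
Step 1 — net trimming moment = 131 - 4968 = -4837 t·m
Step 2 — MCT1cm = 25608 * 95.8 / (100 * 101.0) = 242.8957 t·m/cm
Step 3 — trim = -4837 / 242.8957 ≈ -19.914 cm (5 s.f.)

-19.914 cm


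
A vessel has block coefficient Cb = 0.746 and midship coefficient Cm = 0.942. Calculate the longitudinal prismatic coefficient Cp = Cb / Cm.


Formula: Cp = Cb / Cm
Substituting: Cp = 0.746 / 0.942
Result: Cp ≈ 0.79193 (5 s.f.)

0.79193


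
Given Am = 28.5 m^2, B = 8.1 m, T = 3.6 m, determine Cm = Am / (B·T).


Formula: Cm = Am / (B * T)
Step 1 — B * T = 8.1 * 3.6 = 29.16 m^2
Step 2 — Cm = 28.5 / 29.16 ≈ 0.97737 (5 s.f.)

0.97737


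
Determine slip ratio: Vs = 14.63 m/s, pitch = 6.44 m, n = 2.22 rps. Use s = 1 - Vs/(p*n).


Formula: s = 1 - Vs / (p * n)
Step 1 — p * n = 6.44 * 2.22 = 14.2968
Step 2 — Vs / (p*n) = 14.63 / 14.2968 = 1.023306 (6 d.p.)
Step 3 — s = 1 - 1.023306 = -0.023306

-0.023306


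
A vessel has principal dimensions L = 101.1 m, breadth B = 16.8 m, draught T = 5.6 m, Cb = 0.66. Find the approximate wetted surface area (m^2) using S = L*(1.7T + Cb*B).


Formula: S = 1.7*L*T + V/T with V = Cb*L*B*T, i.e. S = L * (1.7*T + Cb*B)
Step 1 — 1.7*T = 1.7 * 5.6 = 9.52 m
Step 2 — Cb*B = 0.66 * 16.8 = 11.088 m
Step 3 — 1.7*T + Cb*B = 9.52 + 11.088 = 20.608 m
Step 4 — S = 101.1 * 20.608 ≈ 2083.5 m^2 (5 s.f.)

2083.5 m^2


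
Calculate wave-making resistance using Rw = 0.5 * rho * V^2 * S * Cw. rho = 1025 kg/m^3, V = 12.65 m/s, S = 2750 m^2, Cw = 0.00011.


Formula: Rw = 0.5 * rho * V^2 * S * Cw
Step 1 — V^2 = 12.65^2 = 160.0225
Step 2 — 0.5 * rho * V^2 = 0.5 * 1025 * 160.0225 = 82011.53125
Step 3 — Rw = 82011.53125 * 2750 * 0.00011 ≈ 24808 N (5 s.f.)

24808 N


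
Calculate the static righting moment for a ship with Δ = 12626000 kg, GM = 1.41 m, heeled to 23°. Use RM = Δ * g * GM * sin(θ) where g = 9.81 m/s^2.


Formula: GZ = GM * sin(theta); RM = disp * g * GZ
Step 1 — GZ = 1.41 * sin(23°) = 1.41 * 0.390731 = 0.550931 m
Step 2 — RM = 12626000 * 9.81 * 0.550931 ≈ 68239000 N·m (5 s.f.)

68239000 N·m


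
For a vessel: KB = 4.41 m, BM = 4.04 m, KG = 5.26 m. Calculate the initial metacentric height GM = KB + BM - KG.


Formula: GM = KB + BM - KG
Step 1 — KM = KB + BM = 4.41 + 4.04 = 8.45 m
Step 2 — GM = KM - KG = 8.45 - 5.26 = 3.19 m

3.19 m


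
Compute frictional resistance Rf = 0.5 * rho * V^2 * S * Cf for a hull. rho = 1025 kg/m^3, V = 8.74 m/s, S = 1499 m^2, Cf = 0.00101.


Formula: Rf = 0.5 * rho * V^2 * S * Cf
Step 1 — V^2 = 8.74^2 = 76.3876
Step 2 — 0.5 * rho * V^2 = 0.5 * 1025 * 76.3876 = 39148.645
Step 3 — Rf = 39148.645 * 1499 * 0.00101 ≈ 59271 N (5 s.f.)

59271 N


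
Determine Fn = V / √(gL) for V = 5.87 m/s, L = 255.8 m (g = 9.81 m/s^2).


Formula: Fn = V / sqrt(g * L)
Step 1 — g * L = 9.81 * 255.8 = 2509.398
Step 2 — sqrt(g * L) = sqrt(2509.398) = 50.093892
Step 3 — Fn = 5.87 / 50.093892 ≈ 0.11718 (5 s.f.)

0.11718


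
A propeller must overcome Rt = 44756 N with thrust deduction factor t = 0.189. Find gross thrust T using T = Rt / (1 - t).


Formula: T = Rt / (1 - t)
Step 1 — (1 - t) = 1 - 0.189 = 0.811
Step 2 — T = 44756 / 0.811 ≈ 55186 N (5 s.f.)

55186 N


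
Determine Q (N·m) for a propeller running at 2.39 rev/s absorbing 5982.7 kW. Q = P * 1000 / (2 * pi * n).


Formula: Q = P_W / (2 * pi * n)
Step 1 — P_W = 5982.7 kW * 1000 = 5982700.0 W
Step 2 — 2 * pi * n = 2 * pi * 2.39 = 15.016813
Step 3 — Q = 5982700.0 / 15.016813 ≈ 398400 N·m (5 s.f.)

398400 N·m


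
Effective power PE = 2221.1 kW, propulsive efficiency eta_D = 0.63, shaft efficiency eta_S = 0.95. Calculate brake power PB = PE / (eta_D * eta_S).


Formula: PB = PE / (eta_D * eta_S)
Step 1 — combined efficiency = eta_D * eta_S = 0.63 * 0.95 = 0.5985
Step 2 — PB = 2221.1 / 0.5985 ≈ 3711.1 kW (5 s.f.)

3711.1 kW


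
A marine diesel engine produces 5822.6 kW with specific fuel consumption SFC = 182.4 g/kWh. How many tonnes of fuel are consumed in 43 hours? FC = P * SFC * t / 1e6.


Formula: FC (tonnes) = P * SFC * t / 1,000,000
Step 1 — P * SFC * t = 5822.6 * 182.4 * 43 = 45667816.32 g
Step 2 — FC (tonnes) = 45667816.32 / 1,000,000 ≈ 45.668 tonnes (5 s.f.)

45.668 tonnes


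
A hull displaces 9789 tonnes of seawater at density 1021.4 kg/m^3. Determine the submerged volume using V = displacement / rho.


Formula: V = mass / rho
Step 1 — convert tonnes to kg: 9789 t * 1000 = 9789000 kg
Step 2 — V = 9789000 / 1021.4 ≈ 9583.9 m^3 (5 s.f.)

9583.9 m^3


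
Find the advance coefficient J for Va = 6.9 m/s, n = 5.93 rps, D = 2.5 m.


Formula: J = Va / (n * D)
Step 1 — n * D = 5.93 * 2.5 = 14.825
Step 2 — J = 6.9 / 14.825 ≈ 0.46543 (5 s.f.)

0.46543


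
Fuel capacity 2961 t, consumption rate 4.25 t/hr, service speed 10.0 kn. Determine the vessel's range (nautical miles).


Formula: endurance = fuel / rate; range = endurance * speed
Step 1 — endurance = 2961 / 4.25 = 696.7059 hours
Step 2 — range = 696.7059 * 10.0 ≈ 6967.1 nautical miles (5 s.f.)

6967.1 NM


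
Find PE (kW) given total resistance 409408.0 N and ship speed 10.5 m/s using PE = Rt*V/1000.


Formula: PE = Rt * V / 1000 (kW)
Step 1 — PE (W) = 409408.0 * 10.5 = 4298784.0 W
Step 2 — PE (kW) = 4298784.0 / 1000 ≈ 4298.8 kW (5 s.f.)

4298.8 kW


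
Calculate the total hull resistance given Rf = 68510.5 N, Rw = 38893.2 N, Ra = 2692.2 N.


Formula: Rt = Rf + Rw + Ra
Substituting: Rt = 68510.5 + 38893.2 + 2692.2
Result: Rt = 110095.9 N

110095.9 N


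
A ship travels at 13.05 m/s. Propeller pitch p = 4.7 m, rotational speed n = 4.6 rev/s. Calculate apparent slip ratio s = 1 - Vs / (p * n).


Formula: s = 1 - Vs / (p * n)
Step 1 — p * n = 4.7 * 4.6 = 21.62
Step 2 — Vs / (p*n) = 13.05 / 21.62 = 0.603608 (6 d.p.)
Step 3 — s = 1 - 0.603608 = 0.396392

0.396392


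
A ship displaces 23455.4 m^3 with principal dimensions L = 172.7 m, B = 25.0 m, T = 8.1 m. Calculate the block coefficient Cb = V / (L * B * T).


Formula: Cb = V / (L * B * T)
Step 1 — L * B * T = 172.7 * 25.0 * 8.1 = 34971.75 m^3
Step 2 — Cb = 23455.4 / 34971.75 ≈ 0.67070 (5 s.f.)

0.67070


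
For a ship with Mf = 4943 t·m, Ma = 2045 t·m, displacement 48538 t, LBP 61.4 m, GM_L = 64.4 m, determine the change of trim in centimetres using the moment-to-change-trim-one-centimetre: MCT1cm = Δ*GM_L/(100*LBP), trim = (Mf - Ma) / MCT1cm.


Formula: net trimming moment = Mf - Ma; MCT1cm = Δ*GM_L/(100*LBP); trim = net moment / MCT1cm
Step 1 — net trimming moment = 4943 - 2045 = 2898 t·m
Step 2 — MCT1cm = 48538 * 64.4 / (100 * 61.4) = 509.0956 t·m/cm
Step 3 — trim = 2898 / 509.0956 ≈ 5.6924 cm (5 s.f.)

5.6924 cm


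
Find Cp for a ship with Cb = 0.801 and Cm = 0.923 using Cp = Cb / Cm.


Formula: Cp = Cb / Cm
Substituting: Cp = 0.801 / 0.923
Result: Cp ≈ 0.86782 (5 s.f.)

0.86782


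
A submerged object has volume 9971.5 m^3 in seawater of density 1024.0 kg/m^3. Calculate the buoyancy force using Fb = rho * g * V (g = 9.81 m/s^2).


Formula: Fb = rho * g * V
Substituting: Fb = 1024.0 * 9.81 * 9971.5
Intermediate: 1024.0 * 9.81 = 10045.44
Result: Fb = 10045.44 * 9971.5 ≈ 100170000 N (5 s.f.)

100170000 N


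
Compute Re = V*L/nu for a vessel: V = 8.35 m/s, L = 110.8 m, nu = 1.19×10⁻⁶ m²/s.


Formula: Re = V * L / nu
Step 1 — V * L = 8.35 * 110.8 = 925.18 m^2/s
Step 2 — Re = 925.18 / 1.19e-6 = 7.77e+08

7.77e+08


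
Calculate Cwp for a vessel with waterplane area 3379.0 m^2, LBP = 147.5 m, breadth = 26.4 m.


Formula: Cwp = Aw / (L * B)
Step 1 — L * B = 147.5 * 26.4 = 3894.0 m^2
Step 2 — Cwp = 3379.0 / 3894.0 ≈ 0.86775 (5 s.f.)

0.86775


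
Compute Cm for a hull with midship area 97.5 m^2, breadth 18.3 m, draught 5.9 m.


Formula: Cm = Am / (B * T)
Step 1 — B * T = 18.3 * 5.9 = 107.97 m^2
Step 2 — Cm = 97.5 / 107.97 ≈ 0.90303 (5 s.f.)

0.90303


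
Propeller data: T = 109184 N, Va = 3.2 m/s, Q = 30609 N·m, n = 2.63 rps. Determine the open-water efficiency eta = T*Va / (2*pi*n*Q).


Formula: eta = T * Va / (2 * pi * n * Q)
Step 1 — numerator = T * Va = 109184 * 3.2 = 349388.8
Step 2 — 2 * pi * n = 2 * pi * 2.63 = 16.524777
Step 3 — denominator = 16.524777 * 30609 = 505806.9
Step 4 — eta = 349388.8 / 505806.9 ≈ 0.69076 (5 s.f.)

0.69076


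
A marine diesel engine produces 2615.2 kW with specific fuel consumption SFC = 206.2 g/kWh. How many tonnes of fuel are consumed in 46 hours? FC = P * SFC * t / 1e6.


Formula: FC (tonnes) = P * SFC * t / 1,000,000
Step 1 — P * SFC * t = 2615.2 * 206.2 * 46 = 24805695.04 g
Step 2 — FC (tonnes) = 24805695.04 / 1,000,000 ≈ 24.806 tonnes (5 s.f.)

24.806 tonnes


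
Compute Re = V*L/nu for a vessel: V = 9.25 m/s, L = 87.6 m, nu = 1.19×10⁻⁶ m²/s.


Formula: Re = V * L / nu
Step 1 — V * L = 9.25 * 87.6 = 810.3 m^2/s
Step 2 — Re = 810.3 / 1.19e-6 = 6.81e+08

6.81e+08


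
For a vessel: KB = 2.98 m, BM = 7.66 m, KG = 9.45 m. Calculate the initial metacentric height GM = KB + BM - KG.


Formula: GM = KB + BM - KG
Step 1 — KM = KB + BM = 2.98 + 7.66 = 10.64 m
Step 2 — GM = KM - KG = 10.64 - 9.45 = 1.19 m

1.19 m


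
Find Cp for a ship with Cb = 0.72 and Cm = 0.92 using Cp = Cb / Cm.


Formula: Cp = Cb / Cm
Substituting: Cp = 0.72 / 0.92
Result: Cp ≈ 0.78261 (5 s.f.)

0.78261


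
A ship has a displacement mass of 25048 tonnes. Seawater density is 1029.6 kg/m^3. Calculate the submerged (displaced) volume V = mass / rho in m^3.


Formula: V = mass / rho
Step 1 — convert tonnes to kg: 25048 t * 1000 = 25048000 kg
Step 2 — V = 25048000 / 1029.6 ≈ 24328 m^3 (5 s.f.)

24328 m^3


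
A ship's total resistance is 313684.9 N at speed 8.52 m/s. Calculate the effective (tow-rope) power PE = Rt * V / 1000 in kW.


Formula: PE = Rt * V / 1000 (kW)
Step 1 — PE (W) = 313684.9 * 8.52 = 2672595.348 W
Step 2 — PE (kW) = 2672595.348 / 1000 ≈ 2672.6 kW (5 s.f.)

2672.6 kW


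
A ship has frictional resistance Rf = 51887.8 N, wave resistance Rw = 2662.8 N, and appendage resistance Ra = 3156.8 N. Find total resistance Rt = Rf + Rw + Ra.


Formula: Rt = Rf + Rw + Ra
Substituting: Rt = 51887.8 + 2662.8 + 3156.8
Result: Rt = 57707.4 N

57707.4 N


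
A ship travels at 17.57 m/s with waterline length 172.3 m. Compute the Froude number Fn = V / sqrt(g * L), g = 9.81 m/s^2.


Formula: Fn = V / sqrt(g * L)
Step 1 — g * L = 9.81 * 172.3 = 1690.263
Step 2 — sqrt(g * L) = sqrt(1690.263) = 41.112808
Step 3 — Fn = 17.57 / 41.112808 ≈ 0.42736 (5 s.f.)

0.42736


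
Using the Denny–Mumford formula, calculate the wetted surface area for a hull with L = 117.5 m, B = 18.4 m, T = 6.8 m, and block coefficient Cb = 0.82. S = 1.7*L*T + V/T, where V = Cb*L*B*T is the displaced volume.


Formula: S = 1.7*L*T + V/T with V = Cb*L*B*T, i.e. S = L * (1.7*T + Cb*B)
Step 1 — 1.7*T = 1.7 * 6.8 = 11.56 m
Step 2 — Cb*B = 0.82 * 18.4 = 15.088 m
Step 3 — 1.7*T + Cb*B = 11.56 + 15.088 = 26.648 m
Step 4 — S = 117.5 * 26.648 ≈ 3131.1 m^2 (5 s.f.)

3131.1 m^2


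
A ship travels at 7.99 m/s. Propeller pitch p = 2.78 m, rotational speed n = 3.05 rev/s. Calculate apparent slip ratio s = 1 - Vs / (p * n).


Formula: s = 1 - Vs / (p * n)
Step 1 — p * n = 2.78 * 3.05 = 8.479
Step 2 — Vs / (p*n) = 7.99 / 8.479 = 0.942328 (6 d.p.)
Step 3 — s = 1 - 0.942328 = 0.057672

0.057672


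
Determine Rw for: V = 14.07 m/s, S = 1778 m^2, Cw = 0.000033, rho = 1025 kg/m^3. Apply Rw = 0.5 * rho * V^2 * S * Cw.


Formula: Rw = 0.5 * rho * V^2 * S * Cw
Step 1 — V^2 = 14.07^2 = 197.9649
Step 2 — 0.5 * rho * V^2 = 0.5 * 1025 * 197.9649 = 101457.01125
Step 3 — Rw = 101457.01125 * 1778 * 0.000033 ≈ 5952.9 N (5 s.f.)

5952.9 N


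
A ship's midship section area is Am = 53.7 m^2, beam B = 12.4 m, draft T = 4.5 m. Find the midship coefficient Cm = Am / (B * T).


Formula: Cm = Am / (B * T)
Step 1 — B * T = 12.4 * 4.5 = 55.8 m^2
Step 2 — Cm = 53.7 / 55.8 ≈ 0.96237 (5 s.f.)

0.96237


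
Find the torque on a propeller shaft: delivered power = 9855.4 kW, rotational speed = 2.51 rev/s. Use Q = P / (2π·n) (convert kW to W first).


Formula: Q = P_W / (2 * pi * n)
Step 1 — P_W = 9855.4 kW * 1000 = 9855400.0 W
Step 2 — 2 * pi * n = 2 * pi * 2.51 = 15.770795
Step 3 — Q = 9855400.0 / 15.770795 ≈ 624910 N·m (5 s.f.)

624910 N·m


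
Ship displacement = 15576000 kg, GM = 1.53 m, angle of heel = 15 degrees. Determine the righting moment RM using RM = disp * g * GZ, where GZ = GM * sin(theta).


Formula: GZ = GM * sin(theta); RM = disp * g * GZ
Step 1 — GZ = 1.53 * sin(15°) = 1.53 * 0.258819 = 0.395993 m
Step 2 — RM = 15576000 * 9.81 * 0.395993 ≈ 60508000 N·m (5 s.f.)

60508000 N·m


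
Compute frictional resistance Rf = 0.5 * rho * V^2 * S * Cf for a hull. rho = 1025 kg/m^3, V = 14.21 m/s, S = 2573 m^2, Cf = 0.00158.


Formula: Rf = 0.5 * rho * V^2 * S * Cf
Step 1 — V^2 = 14.21^2 = 201.9241
Step 2 — 0.5 * rho * V^2 = 0.5 * 1025 * 201.9241 = 103486.10125
Step 3 — Rf = 103486.10125 * 2573 * 0.00158 ≈ 420710 N (5 s.f.)

420710 N


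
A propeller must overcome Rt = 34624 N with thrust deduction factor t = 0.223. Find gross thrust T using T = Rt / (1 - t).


Formula: T = Rt / (1 - t)
Step 1 — (1 - t) = 1 - 0.223 = 0.777
Step 2 — T = 34624 / 0.777 ≈ 44561 N (5 s.f.)

44561 N


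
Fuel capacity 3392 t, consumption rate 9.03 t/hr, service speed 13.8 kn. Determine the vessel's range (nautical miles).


Formula: endurance = fuel / rate; range = endurance * speed
Step 1 — endurance = 3392 / 9.03 = 375.6368 hours
Step 2 — range = 375.6368 * 13.8 ≈ 5183.8 nautical miles (5 s.f.)

5183.8 NM
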